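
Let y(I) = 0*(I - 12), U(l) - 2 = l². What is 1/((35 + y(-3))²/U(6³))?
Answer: 46658/1225 ≈ 38.088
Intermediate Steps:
U(l) = 2 + l²
y(I) = 0 (y(I) = 0*(-12 + I) = 0)
1/((35 + y(-3))²/U(6³)) = 1/((35 + 0)²/(2 + (6³)²)) = 1/(35²/(2 + 216²)) = 1/(1225/(2 + 46656)) = 1/(1225/46658) = 46658/1225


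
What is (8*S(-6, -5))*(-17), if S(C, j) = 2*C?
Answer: 1632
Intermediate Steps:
(8*S(-6, -5))*(-17) = (8*(2*(-6)))*(-17) = (8*(-12))*(-17) = -96*(-17) = 1632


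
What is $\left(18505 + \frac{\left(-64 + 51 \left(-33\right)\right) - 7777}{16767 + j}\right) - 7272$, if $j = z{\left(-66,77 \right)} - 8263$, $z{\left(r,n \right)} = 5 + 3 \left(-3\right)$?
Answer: $\frac{23867744}{2125} \approx 11232.0$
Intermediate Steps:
$z{\left(r,n \right)} = -4$ ($z{\left(r,n \right)} = 5 - 9 = -4$)
$j = -8267$ ($j = -4 - 8263 = -8267$)
$\left(18505 + \frac{\left(-64 + 51 \left(-33\right)\right) - 7777}{16767 + j}\right) - 7272 = \left(18505 + \frac{\left(-64 + 51 \left(-33\right)\right) - 7777}{16767 - 8267}\right) - 7272 = \left(18505 + \frac{\left(-64 - 1683\right) - 7777}{8500}\right) - 7272 = \left(18505 + \left(-1747 - 7777\right) \frac{1}{8500}\right) - 7272 = \left(18505 - \frac{2381}{2125}\right) - 7272 = \frac{39320744}{2125} - 7272 = \frac{23867744}{2125}$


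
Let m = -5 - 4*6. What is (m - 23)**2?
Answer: 2704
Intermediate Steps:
m = -29 (m = -5 - 24 = -29)
(m - 23)**2 = (-29 - 23)**2 = (-52)**2 = 2704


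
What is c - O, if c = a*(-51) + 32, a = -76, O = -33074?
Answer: 36982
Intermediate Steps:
c = 3908 (c = -76*(-51) + 32 = 3876 + 32 = 3908)
c - O = 3908 - 1*(-33074) = 3908 + 33074 = 36982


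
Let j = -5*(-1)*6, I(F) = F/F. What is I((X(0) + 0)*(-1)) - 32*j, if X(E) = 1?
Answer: -959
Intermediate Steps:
I(F) = 1
j = 30 (j = 5*6 = 30)
I((X(0) + 0)*(-1)) - 32*j = 1 - 32*30 = 1 - 960 = -959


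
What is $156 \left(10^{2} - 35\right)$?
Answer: $10140$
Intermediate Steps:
$156 \left(10^{2} - 35\right) = 156 \left(100 - 35\right) = 156 \cdot 65 = 10140$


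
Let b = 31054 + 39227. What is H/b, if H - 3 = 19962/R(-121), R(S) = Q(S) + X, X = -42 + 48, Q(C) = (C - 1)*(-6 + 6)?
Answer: 370/7809 ≈ 0.047381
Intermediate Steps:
Q(C) = 0 (Q(C) = (-1 + C)*0 = 0)
X = 6
R(S) = 6 (R(S) = 0 + 6 = 6)
H = 3330 (H = 3 + 19962/6 = 3 + 19962*(1/6) = 3 + 3327 = 3330)
b = 70281
H/b = 3330/70281 = 3330*(1/70281) = 370/7809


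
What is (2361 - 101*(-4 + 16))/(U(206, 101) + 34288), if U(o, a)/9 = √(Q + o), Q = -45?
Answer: 39396912/1175653903 - 10341*√161/1175653903 ≈ 0.033399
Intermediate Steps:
U(o, a) = 9*√(-45 + o)
(2361 - 101*(-4 + 16))/(U(206, 101) + 34288) = (2361 - 101*(-4 + 16))/(9*√(-45 + 206) + 34288) = (2361 - 101*12)/(9*√161 + 34288) = (2361 - 1212)/(34288 + 9*√161) = 1149/(34288 + 9*√161)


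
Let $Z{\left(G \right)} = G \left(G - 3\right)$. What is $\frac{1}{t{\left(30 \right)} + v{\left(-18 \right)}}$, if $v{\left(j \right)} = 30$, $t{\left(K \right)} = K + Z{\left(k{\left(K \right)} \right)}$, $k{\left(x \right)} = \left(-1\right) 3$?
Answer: $\frac{1}{78} \approx 0.012821$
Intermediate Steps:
$k{\left(x \right)} = -3$
$Z{\left(G \right)} = G \left(-3 + G\right)$
$t{\left(K \right)} = 18 + K$ ($t{\left(K \right)} = K - 3 \left(-3 - 3\right) = K - -18 = K + 18 = 18 + K$)
$\frac{1}{t{\left(30 \right)} + v{\left(-18 \right)}} = \frac{1}{\left(18 + 30\right) + 30} = \frac{1}{48 + 30} = \frac{1}{78}$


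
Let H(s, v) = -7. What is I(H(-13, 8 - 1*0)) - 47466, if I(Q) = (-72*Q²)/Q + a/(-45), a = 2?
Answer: -2113292/45 ≈ -46962.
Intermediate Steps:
I(Q) = -2/45 - 72*Q (I(Q) = (-72*Q²)/Q + 2/(-45) = -72*Q + 2*(-1/45) = -72*Q - 2/45 = -2/45 - 72*Q)
I(H(-13, 8 - 1*0)) - 47466 = (-2/45 - 72*(-7)) - 47466 = (-2/45 + 504) - 47466 = 22678/45 - 47466 = -2113292/45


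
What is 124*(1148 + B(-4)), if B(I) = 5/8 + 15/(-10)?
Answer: 284487/2 ≈ 1.4224e+5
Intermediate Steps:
B(I) = -7/8 (B(I) = 5*(⅛) + 15*(-⅒) = 5/8 - 3/2 = -7/8)
124*(1148 + B(-4)) = 124*(1148 - 7/8) = 124*(9177/8) = 284487/2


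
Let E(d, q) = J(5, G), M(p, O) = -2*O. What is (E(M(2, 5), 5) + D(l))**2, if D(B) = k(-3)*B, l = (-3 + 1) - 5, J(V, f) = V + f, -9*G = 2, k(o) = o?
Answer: 53824/81 ≈ 664.49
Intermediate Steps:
G = -2/9 (G = -1/9*2 = -2/9 ≈ -0.22222)
E(d, q) = 43/9 (E(d, q) = 5 - 2/9 = 43/9)
l = -7 (l = -2 - 5 = -7)
D(B) = -3*B
(E(M(2, 5), 5) + D(l))**2 = (43/9 - 3*(-7))**2 = (43/9 + 21)**2 = (232/9)**2 = 53824/81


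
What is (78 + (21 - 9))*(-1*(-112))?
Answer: 10080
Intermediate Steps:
(78 + (21 - 9))*(-1*(-112)) = (78 + 12)*112 = 90*112 = 10080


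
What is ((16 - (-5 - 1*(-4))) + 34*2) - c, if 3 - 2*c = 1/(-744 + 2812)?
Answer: 345357/4136 ≈ 83.500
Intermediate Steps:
c = 6203/4136 (c = 3/2 - 1/(2*(-744 + 2812)) = 3/2 - 1/2/2068 = 3/2 - 1/2*1/2068 = 3/2 - 1/4136 = 6203/4136 ≈ 1.4998)
((16 - (-5 - 1*(-4))) + 34*2) - c = ((16 - (-5 - 1*(-4))) + 34*2) - 1*6203/4136 = ((16 - (-5 + 4)) + 68) - 6203/4136 = ((16 - 1*(-1)) + 68) - 6203/4136 = ((16 + 1) + 68) - 6203/4136 = (17 + 68) - 6203/4136 = 85 - 6203/4136 = 345357/4136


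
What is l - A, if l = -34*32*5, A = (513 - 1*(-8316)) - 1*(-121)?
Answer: -14390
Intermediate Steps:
A = 8950 (A = (513 + 8316) + 121 = 8829 + 121 = 8950)
l = -5440 (l = -1088*5 = -5440)
l - A = -5440 - 1*8950 = -5440 - 8950 = -14390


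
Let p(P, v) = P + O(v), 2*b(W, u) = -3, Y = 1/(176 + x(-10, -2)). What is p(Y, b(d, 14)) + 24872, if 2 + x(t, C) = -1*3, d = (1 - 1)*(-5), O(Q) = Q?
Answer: 8505713/342 ≈ 24871.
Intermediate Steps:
d = 0 (d = 0*(-5) = 0)
x(t, C) = -5 (x(t, C) = -2 - 1*3 = -2 - 3 = -5)
Y = 1/171 (Y = 1/(176 - 5) = 1/171 ≈ 0.0058480)
b(W, u) = -3/2 (b(W, u) = (1/2)*(-3) = -3/2)
p(P, v) = P + v
p(Y, b(d, 14)) + 24872 = (1/171 - 3/2) + 24872 = -511/342 + 24872 = 8505713/342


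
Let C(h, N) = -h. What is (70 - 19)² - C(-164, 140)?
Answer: 2437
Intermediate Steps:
(70 - 19)² - C(-164, 140) = (70 - 19)² - (-1)*(-164) = 51² - 1*164 = 2601 - 164 = 2437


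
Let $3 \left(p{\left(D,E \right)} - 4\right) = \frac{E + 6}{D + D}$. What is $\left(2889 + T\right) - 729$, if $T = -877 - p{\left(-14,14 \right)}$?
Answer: $\frac{26864}{21} \approx 1279.2$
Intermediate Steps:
$p{\left(D,E \right)} = 4 + \frac{6 + E}{6 D}$ ($p{\left(D,E \right)} = 4 + \frac{\left(E + 6\right) \frac{1}{D + D}}{3} = 4 + \frac{\left(6 + E\right) \frac{1}{2 D}}{3} = 4 + \frac{\frac{1}{2} \frac{1}{D} \left(6 + E\right)}{3} = 4 + \frac{6 + E}{6 D}$)
$T = - \frac{18496}{21}$ ($T = -877 - \frac{6 + 14 + 24 \left(-14\right)}{6 \left(-14\right)} = -877 - \frac{1}{6} \left(- \frac{1}{14}\right) \left(6 + 14 - 336\right) = -877 - \frac{1}{6} \left(- \frac{1}{14}\right) \left(-316\right) = -877 - \frac{79}{21} = - \frac{18496}{21} \approx -880.76$)
$\left(2889 + T\right) - 729 = \left(2889 - \frac{18496}{21}\right) - 729 = \frac{42173}{21} - 729 = \frac{26864}{21}$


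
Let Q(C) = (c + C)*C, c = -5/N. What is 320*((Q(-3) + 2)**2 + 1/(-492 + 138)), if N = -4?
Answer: 2976980/177 ≈ 16819.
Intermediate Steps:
c = 5/4 (c = -5/(-4) = -5*(-1/4) = 5/4 ≈ 1.2500)
Q(C) = C*(5/4 + C) (Q(C) = (5/4 + C)*C = C*(5/4 + C))
320*((Q(-3) + 2)**2 + 1/(-492 + 138)) = 320*(((1/4)*(-3)*(5 + 4*(-3)) + 2)**2 + 1/(-492 + 138)) = 320*(((1/4)*(-3)*(5 - 12) + 2)**2 + 1/(-354)) = 320*(((1/4)*(-3)*(-7) + 2)**2 - 1/354) = 320*((21/4 + 2)**2 - 1/354) = 320*((29/4)**2 - 1/354) = 320*(841/16 - 1/354) = 320*(148849/2832) = 2976980/177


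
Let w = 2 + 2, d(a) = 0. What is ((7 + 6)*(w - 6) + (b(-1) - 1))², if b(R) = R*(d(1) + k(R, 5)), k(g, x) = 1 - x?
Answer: 529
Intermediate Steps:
w = 4
b(R) = -4*R (b(R) = R*(0 + (1 - 1*5)) = R*(0 + (1 - 5)) = R*(0 - 4) = R*(-4) = -4*R)
((7 + 6)*(w - 6) + (b(-1) - 1))² = ((7 + 6)*(4 - 6) + (-4*(-1) - 1))² = (13*(-2) + (4 - 1))² = (-26 + 3)² = (-23)² = 529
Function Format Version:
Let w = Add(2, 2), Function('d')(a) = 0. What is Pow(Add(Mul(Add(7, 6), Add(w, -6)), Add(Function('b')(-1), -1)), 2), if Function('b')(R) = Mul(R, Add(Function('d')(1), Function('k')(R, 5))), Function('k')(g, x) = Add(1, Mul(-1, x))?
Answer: 529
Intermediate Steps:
w = 4
Function('b')(R) = Mul(-4, R) (Function('b')(R) = Mul(R, Add(0, Add(1, Mul(-1, 5)))) = Mul(R, Add(0, Add(1, -5))) = Mul(R, Add(0, -4)) = Mul(R, -4) = Mul(-4, R))
Pow(Add(Mul(Add(7, 6), Add(w, -6)), Add(Function('b')(-1), -1)), 2) = Pow(Add(Mul(Add(7, 6), Add(4, -6)), Add(Mul(-4, -1), -1)), 2) = Pow(Add(Mul(13, -2), Add(4, -1)), 2) = Pow(Add(-26, 3), 2) = Pow(-23, 2) = 529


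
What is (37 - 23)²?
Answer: 196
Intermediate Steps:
(37 - 23)² = 14² = 196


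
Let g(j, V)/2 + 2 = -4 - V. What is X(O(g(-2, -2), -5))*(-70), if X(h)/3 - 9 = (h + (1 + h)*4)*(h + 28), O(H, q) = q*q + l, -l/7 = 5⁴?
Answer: -19737106410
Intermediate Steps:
l = -4375 (l = -7*5⁴ = -7*625 = -4375)
g(j, V) = -12 - 2*V (g(j, V) = -4 + 2*(-4 - V) = -4 + (-8 - 2*V) = -12 - 2*V)
O(H, q) = -4375 + q² (O(H, q) = q*q - 4375 = q² - 4375 = -4375 + q²)
X(h) = 27 + 3*(4 + 5*h)*(28 + h) (X(h) = 27 + 3*((h + (1 + h)*4)*(h + 28)) = 27 + 3*((h + (4 + 4*h))*(28 + h)) = 27 + 3*((4 + 5*h)*(28 + h)) = 27 + 3*(4 + 5*h)*(28 + h))
X(O(g(-2, -2), -5))*(-70) = (363 + 15*(-4375 + (-5)²)² + 432*(-4375 + (-5)²))*(-70) = (363 + 15*(-4375 + 25)² + 432*(-4375 + 25))*(-70) = (363 + 15*(-4350)² + 432*(-4350))*(-70) = (363 + 15*18922500 - 1879200)*(-70) = (363 + 283837500 - 1879200)*(-70) = 281958663*(-70) = -19737106410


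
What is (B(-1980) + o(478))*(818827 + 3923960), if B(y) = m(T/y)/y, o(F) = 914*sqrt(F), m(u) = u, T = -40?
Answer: -1580929/32670 + 4334907318*sqrt(478) ≈ 9.4775e+10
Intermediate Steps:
B(y) = -40/y**2 (B(y) = (-40/y)/y = -40/y**2)
(B(-1980) + o(478))*(818827 + 3923960) = (-40/(-1980)**2 + 914*sqrt(478))*(818827 + 3923960) = (-40*1/3920400 + 914*sqrt(478))*4742787 = (-1/98010 + 914*sqrt(478))*4742787 = -1580929/32670 + 4334907318*sqrt(478)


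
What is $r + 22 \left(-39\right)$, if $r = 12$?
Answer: $-846$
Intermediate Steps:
$r + 22 \left(-39\right) = 12 + 22 \left(-39\right) = 12 - 858 = -846$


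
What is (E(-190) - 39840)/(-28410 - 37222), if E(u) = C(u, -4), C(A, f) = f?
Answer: 1423/2344 ≈ 0.60708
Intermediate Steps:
E(u) = -4
(E(-190) - 39840)/(-28410 - 37222) = (-4 - 39840)/(-28410 - 37222) = -39844/(-65632) = -39844*(-1/65632) = 1423/2344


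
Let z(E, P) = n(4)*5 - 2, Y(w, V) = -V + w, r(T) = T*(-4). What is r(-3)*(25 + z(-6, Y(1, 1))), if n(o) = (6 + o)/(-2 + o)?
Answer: 576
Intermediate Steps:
n(o) = (6 + o)/(-2 + o)
r(T) = -4*T
Y(w, V) = w - V
z(E, P) = 23 (z(E, P) = ((6 + 4)/(-2 + 4))*5 - 2 = (10/2)*5 - 2 = ((½)*10)*5 - 2 = 5*5 - 2 = 25 - 2 = 23)
r(-3)*(25 + z(-6, Y(1, 1))) = (-4*(-3))*(25 + 23) = 12*48 = 576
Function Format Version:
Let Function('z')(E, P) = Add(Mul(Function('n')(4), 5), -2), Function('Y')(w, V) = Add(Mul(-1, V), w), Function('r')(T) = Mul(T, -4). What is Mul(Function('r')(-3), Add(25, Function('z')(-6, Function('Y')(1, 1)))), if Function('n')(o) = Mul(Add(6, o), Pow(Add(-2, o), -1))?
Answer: 576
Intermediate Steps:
Function('n')(o) = Mul(Pow(Add(-2, o), -1), Add(6, o))
Function('r')(T) = Mul(-4, T)
Function('Y')(w, V) = Add(w, Mul(-1, V))
Function('z')(E, P) = 23 (Function('z')(E, P) = Add(Mul(Mul(Pow(Add(-2, 4), -1), Add(6, 4)), 5), -2) = Add(Mul(Mul(Pow(2, -1), 10), 5), -2) = Add(Mul(Mul(Rational(1, 2), 10), 5), -2) = Add(Mul(5, 5), -2) = Add(25, -2) = 23)
Mul(Function('r')(-3), Add(25, Function('z')(-6, Function('Y')(1, 1)))) = Mul(Mul(-4, -3), Add(25, 23)) = Mul(12, 48) = 576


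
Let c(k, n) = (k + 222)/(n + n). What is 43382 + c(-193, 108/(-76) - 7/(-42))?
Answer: 6201973/143 ≈ 43370.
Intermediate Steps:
c(k, n) = (222 + k)/(2*n) (c(k, n) = (222 + k)/((2*n)) = (222 + k)*(1/(2*n)) = (222 + k)/(2*n))
43382 + c(-193, 108/(-76) - 7/(-42)) = 43382 + (222 - 193)/(2*(108/(-76) - 7/(-42))) = 43382 + (1/2)*29/(108*(-1/76) - 7*(-1/42)) = 43382 + (1/2)*29/(-27/19 + 1/6) = 43382 + (1/2)*29/(-143/114) = 43382 + (1/2)*(-114/143)*29 = 43382 - 1653/143 = 6201973/143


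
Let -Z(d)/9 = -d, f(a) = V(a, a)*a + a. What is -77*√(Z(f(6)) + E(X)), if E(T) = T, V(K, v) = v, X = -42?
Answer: -308*√21 ≈ -1411.4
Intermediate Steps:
f(a) = a + a² (f(a) = a*a + a = a² + a = a + a²)
Z(d) = 9*d (Z(d) = -(-9)*d = 9*d)
-77*√(Z(f(6)) + E(X)) = -77*√(9*(6*(1 + 6)) - 42) = -77*√(9*(6*7) - 42) = -77*√(9*42 - 42) = -77*√(378 - 42) = -308*√21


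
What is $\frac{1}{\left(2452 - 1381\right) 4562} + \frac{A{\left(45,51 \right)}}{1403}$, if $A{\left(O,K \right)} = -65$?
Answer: $- \frac{317582227}{6854920506} \approx -0.046329$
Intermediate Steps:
$\frac{1}{\left(2452 - 1381\right) 4562} + \frac{A{\left(45,51 \right)}}{1403} = \frac{1}{\left(2452 - 1381\right) 4562} - \frac{65}{1403} = \frac{1}{1071} \cdot \frac{1}{4562} - \frac{65}{1403} = \frac{1}{4885902} - \frac{65}{1403} = - \frac{317582227}{6854920506}$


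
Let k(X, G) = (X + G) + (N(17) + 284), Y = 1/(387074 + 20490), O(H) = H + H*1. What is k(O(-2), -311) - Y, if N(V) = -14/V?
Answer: -220492141/6928588 ≈ -31.824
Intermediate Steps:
O(H) = 2*H (O(H) = H + H = 2*H)
Y = 1/407564 ≈ 2.4536e-6
k(X, G) = 4814/17 + G + X (k(X, G) = (X + G) + (-14/17 + 284) = (G + X) + (-14*1/17 + 284) = (G + X) + (-14/17 + 284) = (G + X) + 4814/17 = 4814/17 + G + X)
k(O(-2), -311) - Y = (4814/17 - 311 + 2*(-2)) - 1*1/407564 = (4814/17 - 311 - 4) - 1/407564 = -541/17 - 1/407564 = -220492141/6928588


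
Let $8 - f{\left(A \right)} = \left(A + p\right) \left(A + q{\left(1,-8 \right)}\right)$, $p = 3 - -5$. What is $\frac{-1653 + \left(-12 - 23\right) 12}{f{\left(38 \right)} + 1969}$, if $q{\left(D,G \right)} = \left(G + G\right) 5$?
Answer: $- \frac{691}{1303} \approx -0.53031$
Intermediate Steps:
$q{\left(D,G \right)} = 10 G$ ($q{\left(D,G \right)} = 2 G 5 = 10 G$)
$p = 8$ ($p = 3 + 5 = 8$)
$f{\left(A \right)} = 8 - \left(-80 + A\right) \left(8 + A\right)$ ($f{\left(A \right)} = 8 - \left(A + 8\right) \left(A + 10 \left(-8\right)\right) = 8 - \left(8 + A\right) \left(A - 80\right) = 8 - \left(8 + A\right) \left(-80 + A\right) = 8 - \left(-80 + A\right) \left(8 + A\right)$)
$\frac{-1653 + \left(-12 - 23\right) 12}{f{\left(38 \right)} + 1969} = \frac{-1653 + \left(-12 - 23\right) 12}{\left(648 - 38^{2} + 72 \cdot 38\right) + 1969} = \frac{-1653 - 420}{\left(648 - 1444 + 2736\right) + 1969} = - \frac{2073}{1940 + 1969} = - \frac{2073}{3909} = \left(-2073\right) \frac{1}{3909} = - \frac{691}{1303}$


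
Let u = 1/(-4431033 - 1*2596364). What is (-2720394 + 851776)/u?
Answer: 13131520527346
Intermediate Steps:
u = -1/7027397 (u = 1/(-4431033 - 2596364) = 1/(-7027397) = -1/7027397 ≈ -1.4230e-7)
(-2720394 + 851776)/u = (-2720394 + 851776)/(-1/7027397) = -1868618*(-7027397) = 13131520527346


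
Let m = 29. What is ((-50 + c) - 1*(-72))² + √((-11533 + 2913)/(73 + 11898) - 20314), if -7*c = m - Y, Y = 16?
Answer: 19881/49 + I*√2911197730094/11971 ≈ 405.73 + 142.53*I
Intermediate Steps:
c = -13/7 (c = -(29 - 1*16)/7 = -(29 - 16)/7 = -⅐*13 = -13/7 ≈ -1.8571)
((-50 + c) - 1*(-72))² + √((-11533 + 2913)/(73 + 11898) - 20314) = ((-50 - 13/7) - 1*(-72))² + √((-11533 + 2913)/(73 + 11898) - 20314) = (-363/7 + 72)² + √(-8620/11971 - 20314) = (141/7)² + √(-8620*1/11971 - 20314) = 19881/49 + √(-8620/11971 - 20314) = 19881/49 + √(-243187514/11971) = 19881/49 + I*√2911197730094/11971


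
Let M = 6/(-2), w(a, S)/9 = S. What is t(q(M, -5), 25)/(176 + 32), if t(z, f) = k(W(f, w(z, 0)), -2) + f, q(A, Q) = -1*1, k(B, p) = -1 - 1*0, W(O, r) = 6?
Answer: 3/26 ≈ 0.11538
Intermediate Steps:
w(a, S) = 9*S
M = -3 (M = 6*(-½) = -3)
k(B, p) = -1 (k(B, p) = -1 + 0 = -1)
q(A, Q) = -1
t(z, f) = -1 + f
t(q(M, -5), 25)/(176 + 32) = (-1 + 25)/(176 + 32) = 24/208 = 24*(1/208) = 3/26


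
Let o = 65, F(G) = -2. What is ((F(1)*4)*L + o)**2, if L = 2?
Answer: 2401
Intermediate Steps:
((F(1)*4)*L + o)**2 = (-2*4*2 + 65)**2 = (-8*2 + 65)**2 = (-16 + 65)**2 = 49**2 = 2401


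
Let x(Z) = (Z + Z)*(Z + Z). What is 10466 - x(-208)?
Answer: -162590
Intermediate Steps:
x(Z) = 4*Z² (x(Z) = (2*Z)*(2*Z) = 4*Z²)
10466 - x(-208) = 10466 - 4*(-208)² = 10466 - 4*43264 = 10466 - 1*173056 = 10466 - 173056 = -162590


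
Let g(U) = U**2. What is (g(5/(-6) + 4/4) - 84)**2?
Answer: 9138529/1296 ≈ 7051.3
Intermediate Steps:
(g(5/(-6) + 4/4) - 84)**2 = ((5/(-6) + 4/4)**2 - 84)**2 = ((5*(-1/6) + 4*(1/4))**2 - 84)**2 = ((-5/6 + 1)**2 - 84)**2 = ((1/6)**2 - 84)**2 = (1/36 - 84)**2 = (-3023/36)**2 = 9138529/1296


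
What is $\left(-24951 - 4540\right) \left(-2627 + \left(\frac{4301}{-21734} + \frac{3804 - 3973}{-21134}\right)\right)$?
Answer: $\frac{8896974356549125}{114831589} \approx 7.7478 \cdot 10^{7}$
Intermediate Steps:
$\left(-24951 - 4540\right) \left(-2627 + \left(\frac{4301}{-21734} + \frac{3804 - 3973}{-21134}\right)\right) = - 29491 \left(-2627 + \left(4301 \left(- \frac{1}{21734}\right) + \left(3804 - 3973\right) \left(- \frac{1}{21134}\right)\right)\right) = - 29491 \left(-2627 - \frac{21806072}{114831589}\right) = \left(-29491\right) \left(- \frac{301684390375}{114831589}\right) = \frac{8896974356549125}{114831589}$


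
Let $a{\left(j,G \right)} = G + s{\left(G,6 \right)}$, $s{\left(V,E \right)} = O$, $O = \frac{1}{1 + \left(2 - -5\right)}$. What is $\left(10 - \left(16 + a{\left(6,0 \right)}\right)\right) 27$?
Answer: $- \frac{1323}{8} \approx -165.38$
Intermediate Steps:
$O = \frac{1}{8}$ ($O = \frac{1}{1 + \left(2 + 5\right)} = \frac{1}{1 + 7} = \frac{1}{8} \approx 0.125$)
$s{\left(V,E \right)} = \frac{1}{8}$
$a{\left(j,G \right)} = \frac{1}{8} + G$ ($a{\left(j,G \right)} = G + \frac{1}{8} = \frac{1}{8} + G$)
$\left(10 - \left(16 + a{\left(6,0 \right)}\right)\right) 27 = \left(10 - \frac{129}{8}\right) 27 = \left(- \frac{49}{8}\right) 27 = - \frac{1323}{8}$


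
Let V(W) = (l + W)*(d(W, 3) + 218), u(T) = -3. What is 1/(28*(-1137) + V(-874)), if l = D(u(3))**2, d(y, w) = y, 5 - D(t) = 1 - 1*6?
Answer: 1/475908 ≈ 2.1012e-6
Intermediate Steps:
D(t) = 10 (D(t) = 5 - (1 - 1*6) = 5 - (1 - 6) = 5 - 1*(-5) = 5 + 5 = 10)
l = 100 (l = 10**2 = 100)
V(W) = (100 + W)*(218 + W) (V(W) = (100 + W)*(W + 218) = (100 + W)*(218 + W))
1/(28*(-1137) + V(-874)) = 1/(28*(-1137) + (21800 + (-874)**2 + 318*(-874))) = 1/(-31836 + (21800 + 763876 - 277932)) = 1/(-31836 + 507744) = 1/475908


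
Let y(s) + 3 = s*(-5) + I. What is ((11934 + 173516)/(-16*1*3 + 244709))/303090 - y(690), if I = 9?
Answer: 25538741796101/7415430249 ≈ 3444.0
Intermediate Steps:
y(s) = 6 - 5*s (y(s) = -3 + (s*(-5) + 9) = -3 + (-5*s + 9) = -3 + (9 - 5*s) = 6 - 5*s)
((11934 + 173516)/(-16*1*3 + 244709))/303090 - y(690) = ((11934 + 173516)/(-16*1*3 + 244709))/303090 - (6 - 5*690) = (185450/(-16*3 + 244709))*(1/303090) - (6 - 3450) = (185450/(-48 + 244709))*(1/303090) - 1*(-3444) = (185450/244661)*(1/303090) + 3444 = 18545/7415430249 + 3444 = 25538741796101/7415430249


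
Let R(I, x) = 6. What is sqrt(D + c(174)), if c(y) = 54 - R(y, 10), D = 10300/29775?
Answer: 2*sqrt(17144445)/1191 ≈ 6.9531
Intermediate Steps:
D = 412/1191 (D = 10300*(1/29775) = 412/1191 ≈ 0.34593)
c(y) = 48 (c(y) = 54 - 1*6 = 54 - 6 = 48)
sqrt(D + c(174)) = sqrt(412/1191 + 48) = sqrt(57580/1191) = 2*sqrt(17144445)/1191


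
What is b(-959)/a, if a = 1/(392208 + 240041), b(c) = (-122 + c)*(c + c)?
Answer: 1310878522142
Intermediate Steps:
b(c) = 2*c*(-122 + c) (b(c) = (-122 + c)*(2*c) = 2*c*(-122 + c))
a = 1/632249 ≈ 1.5817e-6
b(-959)/a = (2*(-959)*(-122 - 959))/(1/632249) = (2*(-959)*(-1081))*632249 = 2073358*632249 = 1310878522142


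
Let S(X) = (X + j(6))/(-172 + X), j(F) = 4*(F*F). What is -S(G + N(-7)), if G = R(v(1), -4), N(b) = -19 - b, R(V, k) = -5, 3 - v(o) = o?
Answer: 127/189 ≈ 0.67196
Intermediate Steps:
v(o) = 3 - o
j(F) = 4*F**2
G = -5
S(X) = (144 + X)/(-172 + X) (S(X) = (X + 4*6**2)/(-172 + X) = (X + 4*36)/(-172 + X) = (X + 144)/(-172 + X) = (144 + X)/(-172 + X))
-S(G + N(-7)) = -(144 + (-5 + (-19 - 1*(-7))))/(-172 + (-5 + (-19 - 1*(-7)))) = -(144 + (-5 + (-19 + 7)))/(-172 + (-5 + (-19 + 7))) = -(144 + (-5 - 12))/(-172 + (-5 - 12)) = -(144 - 17)/(-172 - 17) = -127/(-189) = -(-1)*127/189 = -1*(-127/189) = 127/189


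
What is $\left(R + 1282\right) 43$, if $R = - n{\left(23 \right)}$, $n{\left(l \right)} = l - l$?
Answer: $55126$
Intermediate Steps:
$n{\left(l \right)} = 0$
$R = 0$ ($R = \left(-1\right) 0 = 0$)
$\left(R + 1282\right) 43 = \left(0 + 1282\right) 43 = 1282 \cdot 43 = 55126$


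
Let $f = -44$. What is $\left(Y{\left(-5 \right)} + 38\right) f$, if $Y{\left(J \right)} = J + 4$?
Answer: $-1628$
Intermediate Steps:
$Y{\left(J \right)} = 4 + J$
$\left(Y{\left(-5 \right)} + 38\right) f = \left(\left(4 - 5\right) + 38\right) \left(-44\right) = \left(-1 + 38\right) \left(-44\right) = 37 \left(-44\right) = -1628$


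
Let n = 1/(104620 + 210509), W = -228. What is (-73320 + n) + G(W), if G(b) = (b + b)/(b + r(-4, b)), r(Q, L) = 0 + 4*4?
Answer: -1224542764081/16701837 ≈ -73318.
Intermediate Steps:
r(Q, L) = 16 (r(Q, L) = 0 + 16 = 16)
n = 1/315129 ≈ 3.1733e-6
G(b) = 2*b/(16 + b) (G(b) = (b + b)/(b + 16) = (2*b)/(16 + b) = 2*b/(16 + b))
(-73320 + n) + G(W) = (-73320 + 1/315129) + 2*(-228)/(16 - 228) = -23105258279/315129 + 2*(-228)/(-212) = -23105258279/315129 + 2*(-228)*(-1/212) = -23105258279/315129 + 114/53 = -1224542764081/16701837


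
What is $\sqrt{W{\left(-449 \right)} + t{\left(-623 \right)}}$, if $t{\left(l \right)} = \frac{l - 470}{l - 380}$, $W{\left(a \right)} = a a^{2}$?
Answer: $\frac{i \sqrt{91062775667362}}{1003} \approx 9514.1 i$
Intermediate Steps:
$W{\left(a \right)} = a^{3}$
$t{\left(l \right)} = \frac{-470 + l}{-380 + l}$
$\sqrt{W{\left(-449 \right)} + t{\left(-623 \right)}} = \sqrt{\left(-449\right)^{3} + \frac{-470 - 623}{-380 - 623}} = \sqrt{-90518849 + \frac{1}{-1003} \left(-1093\right)} = \sqrt{-90518849 - - \frac{1093}{1003}} = \sqrt{-90518849 + \frac{1093}{1003}} = \sqrt{- \frac{90790404454}{1003}} = \frac{i \sqrt{91062775667362}}{1003}$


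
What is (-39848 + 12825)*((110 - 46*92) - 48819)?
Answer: 1430624643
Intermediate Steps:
(-39848 + 12825)*((110 - 46*92) - 48819) = -27023*((110 - 4232) - 48819) = -27023*(-4122 - 48819) = -27023*(-52941) = 1430624643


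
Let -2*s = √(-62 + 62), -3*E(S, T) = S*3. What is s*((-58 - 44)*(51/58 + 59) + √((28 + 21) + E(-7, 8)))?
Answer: 0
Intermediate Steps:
E(S, T) = -S (E(S, T) = -S*3/3 = -S)
s = 0 (s = -√(-62 + 62)/2 = -√0/2 = -½*0 = 0)
s*((-58 - 44)*(51/58 + 59) + √((28 + 21) + E(-7, 8))) = 0*((-58 - 44)*(51/58 + 59) + √((28 + 21) - 1*(-7))) = 0*(-102*(51*(1/58) + 59) + √(49 + 7)) = 0*(-102*(51/58 + 59) + √56) = 0*(-102*3473/58 + 2*√14) = 0*(-177123/29 + 2*√14) = 0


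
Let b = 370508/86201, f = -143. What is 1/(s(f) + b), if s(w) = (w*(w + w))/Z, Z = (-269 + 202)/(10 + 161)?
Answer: -5775467/602826869122 ≈ -9.5806e-6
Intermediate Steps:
Z = -67/171 ≈ -0.39181
s(w) = -342*w**2/67 (s(w) = (w*(w + w))/(-67/171) = (w*(2*w))*(-171/67) = (2*w**2)*(-171/67) = -342*w**2/67)
b = 370508/86201 (b = 370508*(1/86201) = 370508/86201 ≈ 4.2982)
1/(s(f) + b) = 1/(-342/67*(-143)**2 + 370508/86201) = 1/(-342/67*20449 + 370508/86201) = 1/(-6993558/67 + 370508/86201) = 1/(-602826869122/5775467) = -5775467/602826869122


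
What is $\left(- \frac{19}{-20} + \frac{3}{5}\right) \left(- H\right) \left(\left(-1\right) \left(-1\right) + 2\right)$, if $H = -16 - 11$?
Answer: $\frac{2511}{20} \approx 125.55$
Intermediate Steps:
$H = -27$ ($H = -16 - 11 = -27$)
$\left(- \frac{19}{-20} + \frac{3}{5}\right) \left(- H\right) \left(\left(-1\right) \left(-1\right) + 2\right) = \left(- \frac{19}{-20} + \frac{3}{5}\right) \left(\left(-1\right) \left(-27\right)\right) \left(\left(-1\right) \left(-1\right) + 2\right) = \left(\left(-19\right) \left(- \frac{1}{20}\right) + 3 \cdot \frac{1}{5}\right) 27 \left(1 + 2\right) = \left(\frac{19}{20} + \frac{3}{5}\right) 27 \cdot 3 = \frac{31}{20} \cdot 27 \cdot 3 = \frac{837}{20} \cdot 3 = \frac{2511}{20}$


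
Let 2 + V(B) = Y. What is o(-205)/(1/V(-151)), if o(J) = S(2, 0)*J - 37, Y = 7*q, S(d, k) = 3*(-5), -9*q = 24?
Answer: -188356/3 ≈ -62785.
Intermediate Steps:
q = -8/3 (q = -⅑*24 = -8/3 ≈ -2.6667)
S(d, k) = -15
Y = -56/3 (Y = 7*(-8/3) = -56/3 ≈ -18.667)
V(B) = -62/3 (V(B) = -2 - 56/3 = -62/3)
o(J) = -37 - 15*J (o(J) = -15*J - 37 = -37 - 15*J)
o(-205)/(1/V(-151)) = (-37 - 15*(-205))/(1/(-62/3)) = (-37 + 3075)/(-3/62) = 3038*(-62/3) = -188356/3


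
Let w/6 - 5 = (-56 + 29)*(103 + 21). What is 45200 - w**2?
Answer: -402278164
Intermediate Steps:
w = -20058 (w = 30 + 6*((-56 + 29)*(103 + 21)) = 30 + 6*(-27*124) = 30 + 6*(-3348) = 30 - 20088 = -20058)
45200 - w**2 = 45200 - 1*(-20058)**2 = 45200 - 1*402323364 = 45200 - 402323364 = -402278164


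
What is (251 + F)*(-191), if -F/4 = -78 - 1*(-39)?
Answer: -77737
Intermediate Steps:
F = 156 (F = -4*(-78 - 1*(-39)) = -4*(-78 + 39) = -4*(-39) = 156)
(251 + F)*(-191) = (251 + 156)*(-191) = 407*(-191) = -77737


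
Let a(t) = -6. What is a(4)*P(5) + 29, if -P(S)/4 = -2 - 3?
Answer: -91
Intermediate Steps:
P(S) = 20 (P(S) = -4*(-2 - 3) = -4*(-5) = 20)
a(4)*P(5) + 29 = -6*20 + 29 = -120 + 29 = -91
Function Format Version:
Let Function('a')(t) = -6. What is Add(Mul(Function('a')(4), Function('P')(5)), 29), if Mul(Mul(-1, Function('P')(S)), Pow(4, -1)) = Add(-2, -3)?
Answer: -91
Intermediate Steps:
Function('P')(S) = 20 (Function('P')(S) = Mul(-4, Add(-2, -3)) = Mul(-4, -5) = 20)
Add(Mul(Function('a')(4), Function('P')(5)), 29) = Add(Mul(-6, 20), 29) = Add(-120, 29) = -91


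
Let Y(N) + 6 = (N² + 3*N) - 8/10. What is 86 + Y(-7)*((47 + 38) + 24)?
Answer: 11984/5 ≈ 2396.8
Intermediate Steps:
Y(N) = -34/5 + N² + 3*N (Y(N) = -6 + ((N² + 3*N) - 8/10) = -6 + ((N² + 3*N) - 8*⅒) = -6 + ((N² + 3*N) - ⅘) = -6 + (-⅘ + N² + 3*N) = -34/5 + N² + 3*N)
86 + Y(-7)*((47 + 38) + 24) = 86 + (-34/5 + (-7)² + 3*(-7))*((47 + 38) + 24) = 86 + (-34/5 + 49 - 21)*(85 + 24) = 86 + (106/5)*109 = 86 + 11554/5 = 11984/5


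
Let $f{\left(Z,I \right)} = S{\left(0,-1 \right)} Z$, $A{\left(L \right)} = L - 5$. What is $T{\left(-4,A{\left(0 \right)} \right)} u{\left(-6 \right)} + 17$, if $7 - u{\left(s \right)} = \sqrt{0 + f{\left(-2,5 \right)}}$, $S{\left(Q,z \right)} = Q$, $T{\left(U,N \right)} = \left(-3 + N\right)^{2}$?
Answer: $465$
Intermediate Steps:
$A{\left(L \right)} = -5 + L$
$f{\left(Z,I \right)} = 0$ ($f{\left(Z,I \right)} = 0 Z = 0$)
$u{\left(s \right)} = 7$ ($u{\left(s \right)} = 7 - \sqrt{0 + 0} = 7 - \sqrt{0} = 7 - 0 = 7 + 0 = 7$)
$T{\left(-4,A{\left(0 \right)} \right)} u{\left(-6 \right)} + 17 = \left(-3 + \left(-5 + 0\right)\right)^{2} \cdot 7 + 17 = \left(-3 - 5\right)^{2} \cdot 7 + 17 = \left(-8\right)^{2} \cdot 7 + 17 = 64 \cdot 7 + 17 = 448 + 17 = 465$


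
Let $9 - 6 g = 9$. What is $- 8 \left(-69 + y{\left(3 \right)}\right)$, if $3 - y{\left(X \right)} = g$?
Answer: $528$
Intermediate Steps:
$g = 0$ ($g = \frac{3}{2} - \frac{3}{2} = 0$)
$y{\left(X \right)} = 3$ ($y{\left(X \right)} = 3 - 0 = 3 + 0 = 3$)
$- 8 \left(-69 + y{\left(3 \right)}\right) = - 8 \left(-69 + 3\right) = \left(-8\right) \left(-66\right) = 528$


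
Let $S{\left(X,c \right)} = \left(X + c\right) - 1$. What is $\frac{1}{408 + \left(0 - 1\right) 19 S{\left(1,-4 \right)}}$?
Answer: $\frac{1}{484} \approx 0.0020661$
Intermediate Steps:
$S{\left(X,c \right)} = -1 + X + c$
$\frac{1}{408 + \left(0 - 1\right) 19 S{\left(1,-4 \right)}} = \frac{1}{408 + \left(0 - 1\right) 19 \left(-1 + 1 - 4\right)} = \frac{1}{408 + \left(0 - 1\right) 19 \left(-4\right)} = \frac{1}{408 + \left(-1\right) 19 \left(-4\right)} = \frac{1}{408 - -76} = \frac{1}{408 + 76} = \frac{1}{484}$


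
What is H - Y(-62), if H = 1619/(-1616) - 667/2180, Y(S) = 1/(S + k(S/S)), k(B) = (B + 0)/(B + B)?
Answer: -139912789/108328560 ≈ -1.2916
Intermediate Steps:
k(B) = ½ (k(B) = B/((2*B)) = B*(1/(2*B)) = ½)
Y(S) = 1/(½ + S) (Y(S) = 1/(S + ½) = 1/(½ + S))
H = -1151823/880720 (H = 1619*(-1/1616) - 667*1/2180 = -1619/1616 - 667/2180 = -1151823/880720 ≈ -1.3078)
H - Y(-62) = -1151823/880720 - 2/(1 + 2*(-62)) = -1151823/880720 - 2/(1 - 124) = -1151823/880720 - 2/(-123) = -1151823/880720 - 2*(-1)/123 = -1151823/880720 - 1*(-2/123) = -1151823/880720 + 2/123 = -139912789/108328560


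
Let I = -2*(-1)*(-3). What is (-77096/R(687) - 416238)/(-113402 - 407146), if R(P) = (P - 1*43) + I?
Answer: 66409235/83027406 ≈ 0.79985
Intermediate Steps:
I = -6 (I = 2*(-3) = -6)
R(P) = -49 + P (R(P) = (P - 1*43) - 6 = (P - 43) - 6 = (-43 + P) - 6 = -49 + P)
(-77096/R(687) - 416238)/(-113402 - 407146) = (-77096/(-49 + 687) - 416238)/(-113402 - 407146) = (-77096/638 - 416238)/(-520548) = (-77096*1/638 - 416238)*(-1/520548) = (-38548/319 - 416238)*(-1/520548) = -132818470/319*(-1/520548) = 66409235/83027406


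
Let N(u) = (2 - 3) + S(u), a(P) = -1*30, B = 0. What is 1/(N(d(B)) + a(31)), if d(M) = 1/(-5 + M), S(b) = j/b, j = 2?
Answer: -1/41 ≈ -0.024390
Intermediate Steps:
a(P) = -30
S(b) = 2/b
N(u) = -1 + 2/u (N(u) = (2 - 3) + 2/u = -1 + 2/u)
1/(N(d(B)) + a(31)) = 1/((2 - 1/(-5 + 0))/(1/(-5 + 0)) - 30) = 1/((2 - 1/(-5))/(1/(-5)) - 30) = 1/((2 - 1*(-1/5))/(-1/5) - 30) = 1/(-5*(2 + 1/5) - 30) = 1/(-5*11/5 - 30) = 1/(-11 - 30) = 1/(-41) = -1/41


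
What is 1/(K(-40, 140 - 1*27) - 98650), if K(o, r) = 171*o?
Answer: -1/105490 ≈ -9.4796e-6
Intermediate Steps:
1/(K(-40, 140 - 1*27) - 98650) = 1/(171*(-40) - 98650) = 1/(-6840 - 98650) = 1/(-105490) = -1/105490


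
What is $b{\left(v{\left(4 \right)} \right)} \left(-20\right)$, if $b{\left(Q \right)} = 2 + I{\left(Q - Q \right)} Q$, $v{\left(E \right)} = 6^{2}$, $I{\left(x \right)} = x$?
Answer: $-40$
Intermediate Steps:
$v{\left(E \right)} = 36$
$b{\left(Q \right)} = 2$ ($b{\left(Q \right)} = 2 + \left(Q - Q\right) Q = 2 + 0 Q = 2 + 0 = 2$)
$b{\left(v{\left(4 \right)} \right)} \left(-20\right) = 2 \left(-20\right) = -40$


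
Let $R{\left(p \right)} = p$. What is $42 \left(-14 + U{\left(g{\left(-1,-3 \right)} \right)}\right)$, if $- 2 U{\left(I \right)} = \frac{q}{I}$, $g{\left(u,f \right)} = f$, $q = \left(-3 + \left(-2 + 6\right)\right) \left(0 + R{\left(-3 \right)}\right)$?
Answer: $-609$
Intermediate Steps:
$q = -3$ ($q = \left(-3 + \left(-2 + 6\right)\right) \left(0 - 3\right) = \left(-3 + 4\right) \left(-3\right) = 1 \left(-3\right) = -3$)
$U{\left(I \right)} = \frac{3}{2 I}$ ($U{\left(I \right)} = - \frac{\left(-3\right) \frac{1}{I}}{2} = \frac{3}{2 I}$)
$42 \left(-14 + U{\left(g{\left(-1,-3 \right)} \right)}\right) = 42 \left(-14 + \frac{3}{2 \left(-3\right)}\right) = 42 \left(-14 + \frac{3}{2} \left(- \frac{1}{3}\right)\right) = 42 \left(-14 - \frac{1}{2}\right) = 42 \left(- \frac{29}{2}\right) = -609$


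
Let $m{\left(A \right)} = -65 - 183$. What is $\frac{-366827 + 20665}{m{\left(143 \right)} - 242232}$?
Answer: $\frac{173081}{121240} \approx 1.4276$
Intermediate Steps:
$m{\left(A \right)} = -248$
$\frac{-366827 + 20665}{m{\left(143 \right)} - 242232} = \frac{-366827 + 20665}{-248 - 242232} = - \frac{346162}{-242480} = \left(-346162\right) \left(- \frac{1}{242480}\right) = \frac{173081}{121240}$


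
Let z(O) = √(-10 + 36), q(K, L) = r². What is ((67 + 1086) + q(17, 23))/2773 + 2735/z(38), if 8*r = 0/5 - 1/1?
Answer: 73793/177472 + 2735*√26/26 ≈ 536.79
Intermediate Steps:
r = -⅛ (r = (0/5 - 1/1)/8 = (0*(⅕) - 1*1)/8 = (0 - 1)/8 = (⅛)*(-1) = -⅛ ≈ -0.12500)
q(K, L) = 1/64 (q(K, L) = (-⅛)² = 1/64)
z(O) = √26
((67 + 1086) + q(17, 23))/2773 + 2735/z(38) = ((67 + 1086) + 1/64)/2773 + 2735/(√26) = (1153 + 1/64)*(1/2773) + 2735*(√26/26) = (73793/64)*(1/2773) + 2735*√26/26 = 73793/177472 + 2735*√26/26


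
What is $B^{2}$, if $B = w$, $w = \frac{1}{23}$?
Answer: $\frac{1}{529} \approx 0.0018904$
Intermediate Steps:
$w = \frac{1}{23} \approx 0.043478$
$B = \frac{1}{23} \approx 0.043478$
$B^{2} = \left(\frac{1}{23}\right)^{2} = \frac{1}{529}$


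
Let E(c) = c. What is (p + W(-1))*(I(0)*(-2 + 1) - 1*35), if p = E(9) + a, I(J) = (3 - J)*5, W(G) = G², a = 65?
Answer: -3750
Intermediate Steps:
I(J) = 15 - 5*J
p = 74 (p = 9 + 65 = 74)
(p + W(-1))*(I(0)*(-2 + 1) - 1*35) = (74 + (-1)²)*((15 - 5*0)*(-2 + 1) - 1*35) = (74 + 1)*((15 + 0)*(-1) - 35) = 75*(15*(-1) - 35) = 75*(-15 - 35) = 75*(-50) = -3750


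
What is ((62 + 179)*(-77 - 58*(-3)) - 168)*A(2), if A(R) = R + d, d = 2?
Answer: 92836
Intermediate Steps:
A(R) = 2 + R (A(R) = R + 2 = 2 + R)
((62 + 179)*(-77 - 58*(-3)) - 168)*A(2) = ((62 + 179)*(-77 - 58*(-3)) - 168)*(2 + 2) = (241*(-77 + 174) - 168)*4 = (241*97 - 168)*4 = (23377 - 168)*4 = 23209*4 = 92836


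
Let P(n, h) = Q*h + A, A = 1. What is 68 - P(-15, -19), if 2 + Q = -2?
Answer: -9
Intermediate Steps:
Q = -4 (Q = -2 - 2 = -4)
P(n, h) = 1 - 4*h (P(n, h) = -4*h + 1 = 1 - 4*h)
68 - P(-15, -19) = 68 - (1 - 4*(-19)) = 68 - (1 + 76) = 68 - 1*77 = 68 - 77 = -9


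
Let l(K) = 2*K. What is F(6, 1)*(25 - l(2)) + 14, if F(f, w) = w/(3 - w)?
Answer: 49/2 ≈ 24.500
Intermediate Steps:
F(6, 1)*(25 - l(2)) + 14 = (-1*1/(-3 + 1))*(25 - 2*2) + 14 = (-1*1/(-2))*(25 - 1*4) + 14 = (-1*1*(-1/2))*(25 - 4) + 14 = (1/2)*21 + 14 = 21/2 + 14 = 49/2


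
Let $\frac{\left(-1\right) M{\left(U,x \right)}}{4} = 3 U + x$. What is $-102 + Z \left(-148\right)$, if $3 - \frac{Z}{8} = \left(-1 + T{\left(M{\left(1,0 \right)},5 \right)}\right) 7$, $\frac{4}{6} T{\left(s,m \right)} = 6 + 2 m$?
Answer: $186970$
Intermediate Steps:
$M{\left(U,x \right)} = - 12 U - 4 x$ ($M{\left(U,x \right)} = - 4 \left(3 U + x\right) = - 4 \left(x + 3 U\right) = - 12 U - 4 x$)
$T{\left(s,m \right)} = 9 + 3 m$ ($T{\left(s,m \right)} = \frac{3 \left(6 + 2 m\right)}{2} = 9 + 3 m$)
$Z = -1264$ ($Z = 24 - 8 \left(-1 + \left(9 + 3 \cdot 5\right)\right) 7 = 24 - 8 \left(-1 + \left(9 + 15\right)\right) 7 = 24 - 8 \left(-1 + 24\right) 7 = 24 - 8 \cdot 23 \cdot 7 = 24 - 1288 = -1264$)
$-102 + Z \left(-148\right) = -102 - -187072 = -102 + 187072 = 186970$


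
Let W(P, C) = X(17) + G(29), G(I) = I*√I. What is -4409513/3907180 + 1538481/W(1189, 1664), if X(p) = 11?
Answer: -4139334636929/5926215265 + 44615949*√29/24268 ≈ 9202.0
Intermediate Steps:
G(I) = I^(3/2)
W(P, C) = 11 + 29*√29 (W(P, C) = 11 + 29^(3/2) = 11 + 29*√29)
-4409513/3907180 + 1538481/W(1189, 1664) = -4409513/3907180 + 1538481/(11 + 29*√29)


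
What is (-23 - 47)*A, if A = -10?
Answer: 700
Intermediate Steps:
(-23 - 47)*A = (-23 - 47)*(-10) = -70*(-10) = 700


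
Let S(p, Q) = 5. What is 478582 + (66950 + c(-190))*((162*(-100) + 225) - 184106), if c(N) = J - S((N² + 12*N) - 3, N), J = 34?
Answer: -13400746717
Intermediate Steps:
c(N) = 29 (c(N) = 34 - 1*5 = 34 - 5 = 29)
478582 + (66950 + c(-190))*((162*(-100) + 225) - 184106) = 478582 + (66950 + 29)*((162*(-100) + 225) - 184106) = 478582 + 66979*((-16200 + 225) - 184106) = 478582 + 66979*(-15975 - 184106) = 478582 + 66979*(-200081) = 478582 - 13401225299 = -13400746717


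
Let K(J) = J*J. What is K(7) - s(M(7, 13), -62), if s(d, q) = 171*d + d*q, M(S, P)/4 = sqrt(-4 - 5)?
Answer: 49 - 1308*I ≈ 49.0 - 1308.0*I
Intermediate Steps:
K(J) = J**2
M(S, P) = 12*I (M(S, P) = 4*sqrt(-4 - 5) = 4*sqrt(-9) = 4*(3*I) = 12*I)
K(7) - s(M(7, 13), -62) = 7**2 - 12*I*(171 - 62) = 49 - 12*I*109 = 49 - 1308*I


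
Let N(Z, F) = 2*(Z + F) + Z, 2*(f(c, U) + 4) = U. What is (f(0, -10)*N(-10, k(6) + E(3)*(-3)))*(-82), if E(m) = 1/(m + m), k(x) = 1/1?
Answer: -21402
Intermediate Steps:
k(x) = 1
f(c, U) = -4 + U/2
E(m) = 1/(2*m)
N(Z, F) = 2*F + 3*Z (N(Z, F) = 2*(F + Z) + Z = (2*F + 2*Z) + Z = 2*F + 3*Z)
(f(0, -10)*N(-10, k(6) + E(3)*(-3)))*(-82) = ((-4 + (1/2)*(-10))*(2*(1 + ((1/2)/3)*(-3)) + 3*(-10)))*(-82) = ((-4 - 5)*(2*(1 + ((1/2)*(1/3))*(-3)) - 30))*(-82) = -9*(2*(1 + (1/6)*(-3)) - 30)*(-82) = -9*(2*(1 - 1/2) - 30)*(-82) = -9*(2*(1/2) - 30)*(-82) = -9*(1 - 30)*(-82) = -9*(-29)*(-82) = 261*(-82) = -21402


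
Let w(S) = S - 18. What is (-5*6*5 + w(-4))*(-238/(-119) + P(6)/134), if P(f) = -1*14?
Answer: -21844/67 ≈ -326.03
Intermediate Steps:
w(S) = -18 + S
P(f) = -14
(-5*6*5 + w(-4))*(-238/(-119) + P(6)/134) = (-5*6*5 + (-18 - 4))*(-238/(-119) - 14/134) = (-30*5 - 22)*(-238*(-1/119) - 14*1/134) = (-150 - 22)*(2 - 7/67) = -172*127/67 = -21844/67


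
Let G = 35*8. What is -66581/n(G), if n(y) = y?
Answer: -66581/280 ≈ -237.79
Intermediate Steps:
G = 280
-66581/n(G) = -66581/280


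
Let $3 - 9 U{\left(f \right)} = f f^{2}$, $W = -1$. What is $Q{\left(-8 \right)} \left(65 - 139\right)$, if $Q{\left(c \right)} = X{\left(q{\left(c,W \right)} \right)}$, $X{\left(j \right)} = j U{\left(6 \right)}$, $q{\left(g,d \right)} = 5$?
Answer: $\frac{26270}{3} \approx 8756.7$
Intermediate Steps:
$U{\left(f \right)} = \frac{1}{3} - \frac{f^{3}}{9}$ ($U{\left(f \right)} = \frac{1}{3} - \frac{f f^{2}}{9} = \frac{1}{3} - \frac{f^{3}}{9}$)
$X{\left(j \right)} = - \frac{71 j}{3}$ ($X{\left(j \right)} = j \left(\frac{1}{3} - \frac{6^{3}}{9}\right) = j \left(\frac{1}{3} - 24\right) = j \left(- \frac{71}{3}\right) = - \frac{71 j}{3}$)
$Q{\left(c \right)} = - \frac{355}{3}$ ($Q{\left(c \right)} = \left(- \frac{71}{3}\right) 5 = - \frac{355}{3}$)
$Q{\left(-8 \right)} \left(65 - 139\right) = - \frac{355 \left(65 - 139\right)}{3} = \left(- \frac{355}{3}\right) \left(-74\right) = \frac{26270}{3}$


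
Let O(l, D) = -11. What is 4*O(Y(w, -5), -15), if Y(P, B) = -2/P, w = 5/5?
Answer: -44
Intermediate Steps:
w = 1 (w = 5*(⅕) = 1)
4*O(Y(w, -5), -15) = 4*(-11) = -44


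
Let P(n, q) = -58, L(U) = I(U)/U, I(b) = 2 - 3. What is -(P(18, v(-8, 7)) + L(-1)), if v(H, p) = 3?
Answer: 57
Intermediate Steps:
I(b) = -1
L(U) = -1/U
-(P(18, v(-8, 7)) + L(-1)) = -(-58 - 1/(-1)) = -(-58 - 1*(-1)) = -(-58 + 1) = -1*(-57) = 57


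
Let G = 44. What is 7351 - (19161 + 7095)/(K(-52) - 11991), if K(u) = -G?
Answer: 88495541/12035 ≈ 7353.2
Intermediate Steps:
K(u) = -44 (K(u) = -1*44 = -44)
7351 - (19161 + 7095)/(K(-52) - 11991) = 7351 - (19161 + 7095)/(-44 - 11991) = 7351 - 26256/(-12035) = 7351 - 26256*(-1)/12035 = 7351 - 1*(-26256/12035) = 7351 + 26256/12035 = 88495541/12035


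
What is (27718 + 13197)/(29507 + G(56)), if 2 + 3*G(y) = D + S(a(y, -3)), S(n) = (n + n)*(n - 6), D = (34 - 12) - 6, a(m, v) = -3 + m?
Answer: 122745/93517 ≈ 1.3125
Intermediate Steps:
D = 16 (D = 22 - 6 = 16)
S(n) = 2*n*(-6 + n) (S(n) = (2*n)*(-6 + n) = 2*n*(-6 + n))
G(y) = 14/3 + 2*(-9 + y)*(-3 + y)/3 (G(y) = -⅔ + (16 + 2*(-3 + y)*(-6 + (-3 + y)))/3 = -⅔ + (16 + 2*(-3 + y)*(-9 + y))/3 = -⅔ + (16 + 2*(-9 + y)*(-3 + y))/3 = -⅔ + (16/3 + 2*(-9 + y)*(-3 + y)/3) = 14/3 + 2*(-9 + y)*(-3 + y)/3)
(27718 + 13197)/(29507 + G(56)) = (27718 + 13197)/(29507 + (14/3 + 2*(-9 + 56)*(-3 + 56)/3)) = 40915/(29507 + (14/3 + (⅔)*47*53)) = 40915/(29507 + (14/3 + 4982/3)) = 40915/(29507 + 4996/3) = 40915/(93517/3) = 40915*(3/93517) = 122745/93517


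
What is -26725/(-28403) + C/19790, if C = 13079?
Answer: 900370587/562095370 ≈ 1.6018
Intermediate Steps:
-26725/(-28403) + C/19790 = -26725/(-28403) + 13079/19790 = -26725*(-1/28403) + 13079*(1/19790) = 26725/28403 + 13079/19790 = 900370587/562095370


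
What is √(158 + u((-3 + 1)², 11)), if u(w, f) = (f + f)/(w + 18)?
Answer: √159 ≈ 12.610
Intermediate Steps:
u(w, f) = 2*f/(18 + w) (u(w, f) = (2*f)/(18 + w) = 2*f/(18 + w))
√(158 + u((-3 + 1)², 11)) = √(158 + 2*11/(18 + (-3 + 1)²)) = √(158 + 2*11/(18 + (-2)²)) = √(158 + 2*11/(18 + 4)) = √(158 + 2*11/22) = √(158 + 2*11*(1/22)) = √(158 + 1) = √159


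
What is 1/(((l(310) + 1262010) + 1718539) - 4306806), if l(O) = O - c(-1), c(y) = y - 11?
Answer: -1/1325935 ≈ -7.5418e-7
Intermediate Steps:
c(y) = -11 + y
l(O) = 12 + O (l(O) = O - (-11 - 1) = O - 1*(-12) = O + 12 = 12 + O)
1/(((l(310) + 1262010) + 1718539) - 4306806) = 1/((((12 + 310) + 1262010) + 1718539) - 4306806) = 1/(((322 + 1262010) + 1718539) - 4306806) = 1/((1262332 + 1718539) - 4306806) = 1/(2980871 - 4306806) = 1/(-1325935) = -1/1325935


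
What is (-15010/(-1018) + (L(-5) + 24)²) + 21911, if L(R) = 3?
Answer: 11531265/509 ≈ 22655.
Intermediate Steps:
(-15010/(-1018) + (L(-5) + 24)²) + 21911 = (-15010/(-1018) + (3 + 24)²) + 21911 = (-15010*(-1/1018) + 27²) + 21911 = (7505/509 + 729) + 21911 = 378566/509 + 21911 = 11531265/509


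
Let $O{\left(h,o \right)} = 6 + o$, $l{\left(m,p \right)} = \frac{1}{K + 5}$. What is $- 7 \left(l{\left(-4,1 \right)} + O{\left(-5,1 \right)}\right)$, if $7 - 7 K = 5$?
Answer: $- \frac{1862}{37} \approx -50.324$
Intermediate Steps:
$K = \frac{2}{7}$ ($K = 1 - \frac{5}{7} = \frac{2}{7} \approx 0.28571$)
$l{\left(m,p \right)} = \frac{7}{37}$ ($l{\left(m,p \right)} = \frac{1}{\frac{2}{7} + 5} = \frac{1}{\frac{37}{7}} = \frac{7}{37}$)
$- 7 \left(l{\left(-4,1 \right)} + O{\left(-5,1 \right)}\right) = - 7 \left(\frac{7}{37} + \left(6 + 1\right)\right) = - 7 \left(\frac{7}{37} + 7\right) = \left(-7\right) \frac{266}{37} = - \frac{1862}{37}$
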